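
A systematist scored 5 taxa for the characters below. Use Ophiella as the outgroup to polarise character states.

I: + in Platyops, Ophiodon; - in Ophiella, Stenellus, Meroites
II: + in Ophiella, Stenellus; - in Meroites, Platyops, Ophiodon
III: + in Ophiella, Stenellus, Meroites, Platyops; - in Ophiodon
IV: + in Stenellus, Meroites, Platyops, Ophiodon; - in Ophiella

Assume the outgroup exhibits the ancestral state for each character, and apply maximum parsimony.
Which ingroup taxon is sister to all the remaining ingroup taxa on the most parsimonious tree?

Character polarity is set by the outgroup: the derived state is whichever differs from the outgroup's state, so for II, III the derived state is '-', and for the remaining characters it is '+'.
I: derived state '+' in Ophiodon and Platyops only — synapomorphy for {Ophiodon, Platyops}.
II: derived state '-' in Meroites, Ophiodon, and Platyops only — synapomorphy for {Meroites, Ophiodon, Platyops}.
III: derived state '-' in Ophiodon only — an autapomorphy, so it tells us nothing about relationships among taxa.
IV (derived state '+') is shared by all ingroup taxa — unites the whole ingroup.
Most parsimonious ingroup topology: (Stenellus,(Meroites,(Platyops,Ophiodon))).
Stenellus is sister to the clade containing all other ingroup taxa, so it is the earliest-diverging (most basal) ingroup lineage.

Stenellus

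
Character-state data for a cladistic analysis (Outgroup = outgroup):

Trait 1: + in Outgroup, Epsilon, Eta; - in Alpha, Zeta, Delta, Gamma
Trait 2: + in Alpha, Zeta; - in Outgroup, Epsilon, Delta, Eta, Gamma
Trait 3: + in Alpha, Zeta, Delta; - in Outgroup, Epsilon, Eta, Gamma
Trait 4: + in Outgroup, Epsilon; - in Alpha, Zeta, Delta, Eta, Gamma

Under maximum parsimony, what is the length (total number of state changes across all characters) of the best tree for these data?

Character polarity is set by the outgroup: the derived state is whichever differs from the outgroup's state, so for Trait 1, Trait 4 the derived state is '-', and for the remaining characters it is '+'.
Trait 1 (derived state '-') is shared by Alpha, Delta, Gamma, and Zeta — a synapomorphy uniting that clade.
Trait 2 (derived state '+') is shared by Alpha and Zeta — a synapomorphy uniting that clade.
Trait 3: derived state '+' in Alpha, Delta, and Zeta only — synapomorphy for {Alpha, Delta, Zeta}.
Trait 4: derived state '-' in Alpha, Delta, Eta, Gamma, and Zeta only — synapomorphy for {Alpha, Delta, Eta, Gamma, Zeta}.
Most parsimonious ingroup topology: (Epsilon,((((Alpha,Zeta),Delta),Gamma),Eta)).
Changes per character on this tree: Trait 1: 1; Trait 2: 1; Trait 3: 1; Trait 4: 1.
Total = 4.

4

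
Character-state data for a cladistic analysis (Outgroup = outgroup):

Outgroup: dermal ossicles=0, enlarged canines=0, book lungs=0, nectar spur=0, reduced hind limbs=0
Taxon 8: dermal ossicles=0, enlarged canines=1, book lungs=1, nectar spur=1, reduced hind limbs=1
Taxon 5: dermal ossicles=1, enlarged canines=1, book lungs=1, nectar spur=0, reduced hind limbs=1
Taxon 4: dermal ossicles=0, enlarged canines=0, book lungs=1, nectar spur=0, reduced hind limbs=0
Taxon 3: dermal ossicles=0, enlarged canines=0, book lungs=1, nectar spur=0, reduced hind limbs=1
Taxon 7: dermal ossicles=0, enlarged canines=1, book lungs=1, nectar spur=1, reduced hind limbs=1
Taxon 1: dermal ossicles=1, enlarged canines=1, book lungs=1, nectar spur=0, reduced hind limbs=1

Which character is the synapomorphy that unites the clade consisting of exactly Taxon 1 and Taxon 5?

The outgroup has state '0' for every character, so '1' is the derived state throughout.
Only Taxon 1 and Taxon 5 show the derived state '1' for dermal ossicles, supporting them as a clade.
enlarged canines (derived state '1') is shared by Taxon 1, Taxon 5, Taxon 7, and Taxon 8 — a synapomorphy uniting that clade.
All ingroup taxa share the derived state '1' for book lungs; it defines the ingroup but does not resolve relationships within it.
Only Taxon 7 and Taxon 8 show the derived state '1' for nectar spur, supporting them as a clade.
reduced hind limbs: derived state '1' in Taxon 1, Taxon 3, Taxon 5, Taxon 7, and Taxon 8 only — synapomorphy for {Taxon 1, Taxon 3, Taxon 5, Taxon 7, Taxon 8}.
Most parsimonious ingroup topology: ((((Taxon 8,Taxon 7),(Taxon 5,Taxon 1)),Taxon 3),Taxon 4).
The clade {Taxon 1, Taxon 5} is supported by dermal ossicles: its derived state '1' occurs in exactly those taxa and in no other taxon (including the outgroup).

dermal ossicles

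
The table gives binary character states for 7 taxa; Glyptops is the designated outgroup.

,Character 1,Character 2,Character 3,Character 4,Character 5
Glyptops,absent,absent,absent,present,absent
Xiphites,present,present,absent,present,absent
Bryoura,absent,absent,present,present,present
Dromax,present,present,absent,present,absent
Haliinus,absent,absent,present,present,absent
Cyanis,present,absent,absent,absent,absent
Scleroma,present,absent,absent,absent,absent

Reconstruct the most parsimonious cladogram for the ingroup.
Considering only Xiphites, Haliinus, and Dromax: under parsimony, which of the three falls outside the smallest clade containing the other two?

Character polarity is set by the outgroup: the derived state is whichever differs from the outgroup's state, so for Character 4 the derived state is 'absent', and for the remaining characters it is 'present'.
Only Cyanis, Dromax, Scleroma, and Xiphites show the derived state 'present' for Character 1, supporting them as a clade.
Character 2 (derived state 'present') is shared by Dromax and Xiphites — a synapomorphy uniting that clade.
Only Bryoura and Haliinus show the derived state 'present' for Character 3, supporting them as a clade.
Only Cyanis and Scleroma show the derived state 'absent' for Character 4, supporting them as a clade.
Character 5 (derived state 'present') is unique to Bryoura (autapomorphy; uninformative for grouping).
Most parsimonious ingroup topology: (((Xiphites,Dromax),(Cyanis,Scleroma)),(Bryoura,Haliinus)).
Xiphites and Dromax share a more recent common ancestor with each other than either does with Haliinus, so Haliinus is the least closely related of the three.

Haliinus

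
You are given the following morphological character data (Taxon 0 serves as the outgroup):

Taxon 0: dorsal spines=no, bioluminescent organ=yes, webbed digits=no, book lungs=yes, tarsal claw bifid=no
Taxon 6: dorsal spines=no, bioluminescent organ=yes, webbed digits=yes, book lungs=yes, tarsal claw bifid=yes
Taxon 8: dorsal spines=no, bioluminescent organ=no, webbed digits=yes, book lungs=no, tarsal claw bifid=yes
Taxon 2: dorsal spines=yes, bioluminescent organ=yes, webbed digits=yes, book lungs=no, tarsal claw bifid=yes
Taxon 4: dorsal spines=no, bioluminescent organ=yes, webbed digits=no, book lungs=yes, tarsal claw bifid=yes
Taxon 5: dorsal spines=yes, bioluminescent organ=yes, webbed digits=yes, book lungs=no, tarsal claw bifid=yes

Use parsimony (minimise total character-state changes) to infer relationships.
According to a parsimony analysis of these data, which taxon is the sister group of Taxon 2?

Taxon 5

Character polarity is set by the outgroup: the derived state is whichever differs from the outgroup's state, so for bioluminescent organ, book lungs the derived state is 'no', and for the remaining characters it is 'yes'.
dorsal spines (derived state 'yes') is shared by Taxon 2 and Taxon 5 — a synapomorphy uniting that clade.
bioluminescent organ (derived state 'no') is unique to Taxon 8 (autapomorphy; uninformative for grouping).
webbed digits: derived state 'yes' in Taxon 2, Taxon 5, Taxon 6, and Taxon 8 only — synapomorphy for {Taxon 2, Taxon 5, Taxon 6, Taxon 8}.
Only Taxon 2, Taxon 5, and Taxon 8 show the derived state 'no' for book lungs, supporting them as a clade.
All ingroup taxa share the derived state 'yes' for tarsal claw bifid; it defines the ingroup but does not resolve relationships within it.
Most parsimonious ingroup topology: ((Taxon 6,(Taxon 8,(Taxon 2,Taxon 5))),Taxon 4).
Taxon 2 and Taxon 5 form a cherry on this tree, so they are sister taxa.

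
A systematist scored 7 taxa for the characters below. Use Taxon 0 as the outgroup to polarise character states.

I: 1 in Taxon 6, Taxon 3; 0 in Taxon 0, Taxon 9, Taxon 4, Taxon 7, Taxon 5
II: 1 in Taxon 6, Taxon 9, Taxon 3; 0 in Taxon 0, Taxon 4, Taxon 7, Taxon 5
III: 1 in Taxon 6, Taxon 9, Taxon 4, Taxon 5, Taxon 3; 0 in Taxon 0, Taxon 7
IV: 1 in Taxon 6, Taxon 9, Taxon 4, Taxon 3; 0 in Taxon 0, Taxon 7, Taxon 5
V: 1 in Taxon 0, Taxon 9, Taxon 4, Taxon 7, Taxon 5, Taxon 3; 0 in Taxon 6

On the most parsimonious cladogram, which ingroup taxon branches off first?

Character polarity is set by the outgroup: the derived state is whichever differs from the outgroup's state, so for V the derived state is '0', and for the remaining characters it is '1'.
Only Taxon 3 and Taxon 6 show the derived state '1' for I, supporting them as a clade.
Only Taxon 3, Taxon 6, and Taxon 9 show the derived state '1' for II, supporting them as a clade.
III: derived state '1' in Taxon 3, Taxon 4, Taxon 5, Taxon 6, and Taxon 9 only — synapomorphy for {Taxon 3, Taxon 4, Taxon 5, Taxon 6, Taxon 9}.
IV: derived state '1' in Taxon 3, Taxon 4, Taxon 6, and Taxon 9 only — synapomorphy for {Taxon 3, Taxon 4, Taxon 6, Taxon 9}.
V: derived state '0' in Taxon 6 only — an autapomorphy, so it tells us nothing about relationships among taxa.
Most parsimonious ingroup topology: (((((Taxon 6,Taxon 3),Taxon 9),Taxon 4),Taxon 5),Taxon 7).
Taxon 7 is sister to the clade containing all other ingroup taxa, so it is the earliest-diverging (most basal) ingroup lineage.

Taxon 7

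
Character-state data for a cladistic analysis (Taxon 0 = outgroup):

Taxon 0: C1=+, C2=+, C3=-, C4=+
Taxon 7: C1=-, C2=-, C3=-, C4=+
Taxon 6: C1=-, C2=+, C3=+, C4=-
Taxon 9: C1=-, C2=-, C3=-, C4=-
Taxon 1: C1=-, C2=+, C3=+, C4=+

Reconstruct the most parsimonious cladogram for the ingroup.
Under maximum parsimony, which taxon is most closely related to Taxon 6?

Taxon 1

Character polarity is set by the outgroup: the derived state is whichever differs from the outgroup's state, so for C1, C2, C4 the derived state is '-', and for the remaining characters it is '+'.
C1 (derived state '-') is shared by all ingroup taxa — unites the whole ingroup.
C2 (derived state '-') is shared by Taxon 7 and Taxon 9 — a synapomorphy uniting that clade.
C3 (derived state '+') is shared by Taxon 1 and Taxon 6 — a synapomorphy uniting that clade.
C4 (state '-') occurs in Taxon 6 and Taxon 9 but conflicts with the nesting implied by the other characters — most parsimoniously interpreted as homoplasy.
Most parsimonious ingroup topology: ((Taxon 7,Taxon 9),(Taxon 6,Taxon 1)).
Taxon 6 and Taxon 1 form a cherry on this tree, so they are sister taxa.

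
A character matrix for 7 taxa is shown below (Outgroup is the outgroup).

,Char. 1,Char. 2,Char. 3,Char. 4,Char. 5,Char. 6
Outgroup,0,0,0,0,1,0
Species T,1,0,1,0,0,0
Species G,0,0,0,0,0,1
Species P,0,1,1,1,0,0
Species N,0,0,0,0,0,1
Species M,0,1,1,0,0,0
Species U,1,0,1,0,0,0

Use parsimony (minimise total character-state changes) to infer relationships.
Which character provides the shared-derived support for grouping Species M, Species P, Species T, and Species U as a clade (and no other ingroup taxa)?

Character polarity is set by the outgroup: the derived state is whichever differs from the outgroup's state, so for Char. 5 the derived state is '0', and for the remaining characters it is '1'.
Char. 1: derived state '1' in Species T and Species U only — synapomorphy for {Species T, Species U}.
Char. 2: derived state '1' in Species M and Species P only — synapomorphy for {Species M, Species P}.
Only Species M, Species P, Species T, and Species U show the derived state '1' for Char. 3, supporting them as a clade.
Char. 4 (derived state '1') is unique to Species P (autapomorphy; uninformative for grouping).
All ingroup taxa share the derived state '0' for Char. 5; it defines the ingroup but does not resolve relationships within it.
Char. 6 (derived state '1') is shared by Species G and Species N — a synapomorphy uniting that clade.
Most parsimonious ingroup topology: (((Species T,Species U),(Species P,Species M)),(Species G,Species N)).
The clade {Species M, Species P, Species T, Species U} is supported by Char. 3: its derived state '1' occurs in exactly those taxa and in no other taxon (including the outgroup).

Char. 3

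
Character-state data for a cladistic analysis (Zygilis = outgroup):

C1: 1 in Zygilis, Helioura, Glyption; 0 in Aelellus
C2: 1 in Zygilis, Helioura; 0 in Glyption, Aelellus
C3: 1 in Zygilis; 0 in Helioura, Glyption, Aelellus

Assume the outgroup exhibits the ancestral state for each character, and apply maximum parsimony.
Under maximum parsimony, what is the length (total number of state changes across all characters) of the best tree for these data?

3

The outgroup has state '1' for every character, so '0' is the derived state throughout.
C1 (derived state '0') is unique to Aelellus (autapomorphy; uninformative for grouping).
Only Aelellus and Glyption show the derived state '0' for C2, supporting them as a clade.
All ingroup taxa share the derived state '0' for C3; it defines the ingroup but does not resolve relationships within it.
Most parsimonious ingroup topology: (Helioura,(Glyption,Aelellus)).
Changes per character on this tree: C1: 1; C2: 1; C3: 1.
Total = 3.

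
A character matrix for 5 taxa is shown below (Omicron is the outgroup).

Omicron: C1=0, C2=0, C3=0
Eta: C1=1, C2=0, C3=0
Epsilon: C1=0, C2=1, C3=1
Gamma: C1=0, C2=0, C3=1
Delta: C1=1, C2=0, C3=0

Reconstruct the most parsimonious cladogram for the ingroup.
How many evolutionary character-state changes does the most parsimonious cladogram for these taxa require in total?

3

The outgroup has state '0' for every character, so '1' is the derived state throughout.
C1 (derived state '1') is shared by Delta and Eta — a synapomorphy uniting that clade.
C2: derived state '1' in Epsilon only — an autapomorphy, so it tells us nothing about relationships among taxa.
C3 (derived state '1') is shared by Epsilon and Gamma — a synapomorphy uniting that clade.
Most parsimonious ingroup topology: ((Eta,Delta),(Epsilon,Gamma)).
Changes per character on this tree: C1: 1; C2: 1; C3: 1.
Total = 3.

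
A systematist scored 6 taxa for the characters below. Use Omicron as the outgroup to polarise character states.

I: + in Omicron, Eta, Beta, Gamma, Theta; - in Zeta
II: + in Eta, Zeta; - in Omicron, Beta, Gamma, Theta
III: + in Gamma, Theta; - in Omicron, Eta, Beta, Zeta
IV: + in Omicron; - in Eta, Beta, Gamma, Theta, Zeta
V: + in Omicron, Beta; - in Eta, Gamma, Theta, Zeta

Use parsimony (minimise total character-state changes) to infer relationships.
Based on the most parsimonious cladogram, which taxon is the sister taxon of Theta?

Gamma

Character polarity is set by the outgroup: the derived state is whichever differs from the outgroup's state, so for I, IV, V the derived state is '-', and for the remaining characters it is '+'.
I: derived state '-' in Zeta only — an autapomorphy, so it tells us nothing about relationships among taxa.
Only Eta and Zeta show the derived state '+' for II, supporting them as a clade.
Only Gamma and Theta show the derived state '+' for III, supporting them as a clade.
All ingroup taxa share the derived state '-' for IV; it defines the ingroup but does not resolve relationships within it.
V: derived state '-' in Eta, Gamma, Theta, and Zeta only — synapomorphy for {Eta, Gamma, Theta, Zeta}.
Most parsimonious ingroup topology: (((Eta,Zeta),(Gamma,Theta)),Beta).
Theta and Gamma form a cherry on this tree, so they are sister taxa.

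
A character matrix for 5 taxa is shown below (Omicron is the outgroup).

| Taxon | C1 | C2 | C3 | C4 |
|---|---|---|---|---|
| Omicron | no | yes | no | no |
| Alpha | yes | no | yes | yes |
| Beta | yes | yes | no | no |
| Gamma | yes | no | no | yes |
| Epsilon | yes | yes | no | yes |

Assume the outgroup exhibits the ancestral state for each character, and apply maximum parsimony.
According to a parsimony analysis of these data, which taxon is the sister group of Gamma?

Character polarity is set by the outgroup: the derived state is whichever differs from the outgroup's state, so for C2 the derived state is 'no', and for the remaining characters it is 'yes'.
C1 (derived state 'yes') is shared by all ingroup taxa — unites the whole ingroup.
C2 (derived state 'no') is shared by Alpha and Gamma — a synapomorphy uniting that clade.
C3 (derived state 'yes') is unique to Alpha (autapomorphy; uninformative for grouping).
C4 (derived state 'yes') is shared by Alpha, Epsilon, and Gamma — a synapomorphy uniting that clade.
Most parsimonious ingroup topology: (((Alpha,Gamma),Epsilon),Beta).
Gamma and Alpha form a cherry on this tree, so they are sister taxa.

Alpha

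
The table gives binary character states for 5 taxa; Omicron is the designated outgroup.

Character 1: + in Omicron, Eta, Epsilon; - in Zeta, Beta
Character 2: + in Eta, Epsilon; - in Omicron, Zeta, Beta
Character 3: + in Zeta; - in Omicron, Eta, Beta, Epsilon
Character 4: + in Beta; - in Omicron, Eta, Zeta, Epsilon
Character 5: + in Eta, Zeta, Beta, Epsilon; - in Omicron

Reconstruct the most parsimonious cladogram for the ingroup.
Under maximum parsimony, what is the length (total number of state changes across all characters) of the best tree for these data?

Character polarity is set by the outgroup: the derived state is whichever differs from the outgroup's state, so for Character 1 the derived state is '-', and for the remaining characters it is '+'.
Character 1 (derived state '-') is shared by Beta and Zeta — a synapomorphy uniting that clade.
Character 2: derived state '+' in Epsilon and Eta only — synapomorphy for {Epsilon, Eta}.
Character 3: derived state '+' in Zeta only — an autapomorphy, so it tells us nothing about relationships among taxa.
Character 4: derived state '+' in Beta only — an autapomorphy, so it tells us nothing about relationships among taxa.
All ingroup taxa share the derived state '+' for Character 5; it defines the ingroup but does not resolve relationships within it.
Most parsimonious ingroup topology: ((Eta,Epsilon),(Zeta,Beta)).
Changes per character on this tree: Character 1: 1; Character 2: 1; Character 3: 1; Character 4: 1; Character 5: 1.
Total = 5.

5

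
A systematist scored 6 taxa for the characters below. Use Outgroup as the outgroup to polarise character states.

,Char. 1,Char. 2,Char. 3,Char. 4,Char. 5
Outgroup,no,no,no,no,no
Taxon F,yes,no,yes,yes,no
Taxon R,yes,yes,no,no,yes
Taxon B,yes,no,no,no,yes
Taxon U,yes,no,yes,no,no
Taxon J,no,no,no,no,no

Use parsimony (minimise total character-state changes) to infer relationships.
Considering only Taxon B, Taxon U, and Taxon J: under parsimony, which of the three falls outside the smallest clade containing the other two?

The outgroup has state 'no' for every character, so 'yes' is the derived state throughout.
Only Taxon B, Taxon F, Taxon R, and Taxon U show the derived state 'yes' for Char. 1, supporting them as a clade.
Char. 2: derived state 'yes' in Taxon R only — an autapomorphy, so it tells us nothing about relationships among taxa.
Char. 3 (derived state 'yes') is shared by Taxon F and Taxon U — a synapomorphy uniting that clade.
Char. 4: derived state 'yes' in Taxon F only — an autapomorphy, so it tells us nothing about relationships among taxa.
Char. 5: derived state 'yes' in Taxon B and Taxon R only — synapomorphy for {Taxon B, Taxon R}.
Most parsimonious ingroup topology: (((Taxon F,Taxon U),(Taxon R,Taxon B)),Taxon J).
Taxon U and Taxon B share a more recent common ancestor with each other than either does with Taxon J, so Taxon J is the least closely related of the three.

Taxon J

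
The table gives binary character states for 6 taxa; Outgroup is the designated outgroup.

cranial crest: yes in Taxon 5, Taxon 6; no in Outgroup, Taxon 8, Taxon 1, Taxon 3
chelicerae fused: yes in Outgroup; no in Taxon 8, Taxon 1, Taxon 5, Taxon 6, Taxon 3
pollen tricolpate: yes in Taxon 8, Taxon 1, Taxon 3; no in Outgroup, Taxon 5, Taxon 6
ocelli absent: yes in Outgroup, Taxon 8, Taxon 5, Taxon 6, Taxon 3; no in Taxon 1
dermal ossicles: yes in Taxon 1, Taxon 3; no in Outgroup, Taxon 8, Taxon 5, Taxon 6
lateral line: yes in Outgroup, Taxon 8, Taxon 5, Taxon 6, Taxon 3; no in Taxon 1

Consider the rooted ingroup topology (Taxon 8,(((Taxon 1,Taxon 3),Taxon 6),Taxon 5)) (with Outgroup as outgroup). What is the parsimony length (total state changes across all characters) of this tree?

Map each character onto (Taxon 8,(((Taxon 1,Taxon 3),Taxon 6),Taxon 5)) (rooted by Outgroup) and count the minimum state changes it requires (Fitch parsimony):
cranial crest: 2; chelicerae fused: 1; pollen tricolpate: 2; ocelli absent: 1; dermal ossicles: 1; lateral line: 1.
Total tree length = 8.

8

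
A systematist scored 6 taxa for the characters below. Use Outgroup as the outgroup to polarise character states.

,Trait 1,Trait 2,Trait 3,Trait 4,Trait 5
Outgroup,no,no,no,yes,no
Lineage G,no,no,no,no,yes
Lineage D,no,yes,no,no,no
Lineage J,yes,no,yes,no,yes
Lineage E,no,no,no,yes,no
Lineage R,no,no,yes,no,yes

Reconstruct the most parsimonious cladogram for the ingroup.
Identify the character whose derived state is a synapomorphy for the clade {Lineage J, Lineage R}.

Character polarity is set by the outgroup: the derived state is whichever differs from the outgroup's state, so for Trait 4 the derived state is 'no', and for the remaining characters it is 'yes'.
Trait 1 (derived state 'yes') is unique to Lineage J (autapomorphy; uninformative for grouping).
Trait 2 (derived state 'yes') is unique to Lineage D (autapomorphy; uninformative for grouping).
Only Lineage J and Lineage R show the derived state 'yes' for Trait 3, supporting them as a clade.
Only Lineage D, Lineage G, Lineage J, and Lineage R show the derived state 'no' for Trait 4, supporting them as a clade.
Only Lineage G, Lineage J, and Lineage R show the derived state 'yes' for Trait 5, supporting them as a clade.
Most parsimonious ingroup topology: (((Lineage G,(Lineage J,Lineage R)),Lineage D),Lineage E).
The clade {Lineage J, Lineage R} is supported by Trait 3: its derived state 'yes' occurs in exactly those taxa and in no other taxon (including the outgroup).

Trait 3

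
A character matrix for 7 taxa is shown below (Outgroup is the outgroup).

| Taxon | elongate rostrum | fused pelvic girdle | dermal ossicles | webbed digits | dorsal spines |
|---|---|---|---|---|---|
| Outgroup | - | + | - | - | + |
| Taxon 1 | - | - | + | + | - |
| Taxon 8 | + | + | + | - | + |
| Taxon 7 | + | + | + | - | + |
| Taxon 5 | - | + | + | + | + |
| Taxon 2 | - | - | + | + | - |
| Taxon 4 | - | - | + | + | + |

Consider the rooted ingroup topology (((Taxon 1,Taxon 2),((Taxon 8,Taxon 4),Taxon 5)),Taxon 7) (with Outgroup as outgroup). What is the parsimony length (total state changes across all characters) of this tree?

Map each character onto (((Taxon 1,Taxon 2),((Taxon 8,Taxon 4),Taxon 5)),Taxon 7) (rooted by Outgroup) and count the minimum state changes it requires (Fitch parsimony):
elongate rostrum: 2; fused pelvic girdle: 2; dermal ossicles: 1; webbed digits: 2; dorsal spines: 1.
Total tree length = 8.

8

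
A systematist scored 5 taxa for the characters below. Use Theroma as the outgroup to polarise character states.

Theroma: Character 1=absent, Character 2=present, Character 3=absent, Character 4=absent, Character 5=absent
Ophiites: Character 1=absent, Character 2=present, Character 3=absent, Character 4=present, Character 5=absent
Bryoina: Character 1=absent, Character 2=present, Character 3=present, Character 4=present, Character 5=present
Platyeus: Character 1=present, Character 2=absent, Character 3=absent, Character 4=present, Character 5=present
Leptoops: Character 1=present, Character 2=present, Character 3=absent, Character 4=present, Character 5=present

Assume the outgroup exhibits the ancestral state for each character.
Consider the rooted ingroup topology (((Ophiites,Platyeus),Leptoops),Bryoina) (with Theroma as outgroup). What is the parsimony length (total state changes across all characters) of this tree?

Map each character onto (((Ophiites,Platyeus),Leptoops),Bryoina) (rooted by Theroma) and count the minimum state changes it requires (Fitch parsimony):
Character 1: 2; Character 2: 1; Character 3: 1; Character 4: 1; Character 5: 2.
Total tree length = 7.

7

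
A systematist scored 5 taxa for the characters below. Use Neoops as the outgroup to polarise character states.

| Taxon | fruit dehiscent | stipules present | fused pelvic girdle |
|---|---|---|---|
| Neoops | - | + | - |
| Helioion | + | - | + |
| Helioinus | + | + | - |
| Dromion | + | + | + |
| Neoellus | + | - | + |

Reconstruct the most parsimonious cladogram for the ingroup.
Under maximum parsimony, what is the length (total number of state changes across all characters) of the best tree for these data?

Character polarity is set by the outgroup: the derived state is whichever differs from the outgroup's state, so for stipules present the derived state is '-', and for the remaining characters it is '+'.
fruit dehiscent (derived state '+') is shared by all ingroup taxa — unites the whole ingroup.
stipules present (derived state '-') is shared by Helioion and Neoellus — a synapomorphy uniting that clade.
Only Dromion, Helioion, and Neoellus show the derived state '+' for fused pelvic girdle, supporting them as a clade.
Most parsimonious ingroup topology: (((Helioion,Neoellus),Dromion),Helioinus).
Changes per character on this tree: fruit dehiscent: 1; stipules present: 1; fused pelvic girdle: 1.
Total = 3.

3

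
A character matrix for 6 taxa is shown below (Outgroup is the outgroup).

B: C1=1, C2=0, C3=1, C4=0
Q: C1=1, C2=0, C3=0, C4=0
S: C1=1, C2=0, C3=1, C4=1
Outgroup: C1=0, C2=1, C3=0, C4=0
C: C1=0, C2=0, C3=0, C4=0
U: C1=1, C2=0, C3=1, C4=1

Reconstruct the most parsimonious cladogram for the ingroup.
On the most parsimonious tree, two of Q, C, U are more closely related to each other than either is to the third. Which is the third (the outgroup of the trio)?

C

Character polarity is set by the outgroup: the derived state is whichever differs from the outgroup's state, so for C2 the derived state is '0', and for the remaining characters it is '1'.
C1 (derived state '1') is shared by B, Q, S, and U — a synapomorphy uniting that clade.
All ingroup taxa share the derived state '0' for C2; it defines the ingroup but does not resolve relationships within it.
C3: derived state '1' in B, S, and U only — synapomorphy for {B, S, U}.
C4 (derived state '1') is shared by S and U — a synapomorphy uniting that clade.
Most parsimonious ingroup topology: ((Q,(B,(S,U))),C).
U and Q share a more recent common ancestor with each other than either does with C, so C is the least closely related of the three.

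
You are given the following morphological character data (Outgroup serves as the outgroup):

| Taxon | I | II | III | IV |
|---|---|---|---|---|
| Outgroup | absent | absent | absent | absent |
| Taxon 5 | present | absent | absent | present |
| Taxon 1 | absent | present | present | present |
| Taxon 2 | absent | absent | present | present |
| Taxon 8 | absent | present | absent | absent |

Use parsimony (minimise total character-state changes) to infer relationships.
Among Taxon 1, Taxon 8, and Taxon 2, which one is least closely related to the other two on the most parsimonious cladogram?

Taxon 8

The outgroup has state 'absent' for every character, so 'present' is the derived state throughout.
I: derived state 'present' in Taxon 5 only — an autapomorphy, so it tells us nothing about relationships among taxa.
II groups Taxon 1 and Taxon 8, which is incompatible with the clades supported by the remaining characters; treating it as convergent (homoplasy) costs fewer steps than any alternative tree.
III: derived state 'present' in Taxon 1 and Taxon 2 only — synapomorphy for {Taxon 1, Taxon 2}.
IV: derived state 'present' in Taxon 1, Taxon 2, and Taxon 5 only — synapomorphy for {Taxon 1, Taxon 2, Taxon 5}.
Most parsimonious ingroup topology: ((Taxon 5,(Taxon 1,Taxon 2)),Taxon 8).
Taxon 2 and Taxon 1 share a more recent common ancestor with each other than either does with Taxon 8, so Taxon 8 is the least closely related of the three.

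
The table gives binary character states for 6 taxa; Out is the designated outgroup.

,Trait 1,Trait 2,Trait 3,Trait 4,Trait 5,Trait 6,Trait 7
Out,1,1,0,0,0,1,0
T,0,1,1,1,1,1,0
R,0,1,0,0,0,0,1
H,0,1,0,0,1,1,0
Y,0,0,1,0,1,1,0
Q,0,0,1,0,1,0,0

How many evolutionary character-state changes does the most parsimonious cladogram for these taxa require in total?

Character polarity is set by the outgroup: the derived state is whichever differs from the outgroup's state, so for Trait 1, Trait 2, Trait 6 the derived state is '0', and for the remaining characters it is '1'.
All ingroup taxa share the derived state '0' for Trait 1; it defines the ingroup but does not resolve relationships within it.
Only Q and Y show the derived state '0' for Trait 2, supporting them as a clade.
Trait 3 (derived state '1') is shared by Q, T, and Y — a synapomorphy uniting that clade.
Trait 4 (derived state '1') is unique to T (autapomorphy; uninformative for grouping).
Trait 5: derived state '1' in H, Q, T, and Y only — synapomorphy for {H, Q, T, Y}.
Trait 6 (state '0') occurs in Q and R but conflicts with the nesting implied by the other characters — most parsimoniously interpreted as homoplasy.
Trait 7: derived state '1' in R only — an autapomorphy, so it tells us nothing about relationships among taxa.
Most parsimonious ingroup topology: (((T,(Y,Q)),H),R).
Changes per character on this tree: Trait 1: 1; Trait 2: 1; Trait 3: 1; Trait 4: 1; Trait 5: 1; Trait 6: 2; Trait 7: 1.
Total = 8.

8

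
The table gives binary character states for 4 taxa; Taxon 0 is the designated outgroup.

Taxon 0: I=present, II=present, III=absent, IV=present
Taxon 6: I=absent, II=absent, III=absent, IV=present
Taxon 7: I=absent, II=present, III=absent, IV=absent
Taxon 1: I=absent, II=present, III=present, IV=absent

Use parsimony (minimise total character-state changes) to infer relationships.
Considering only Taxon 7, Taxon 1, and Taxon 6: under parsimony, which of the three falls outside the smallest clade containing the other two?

Taxon 6

Character polarity is set by the outgroup: the derived state is whichever differs from the outgroup's state, so for I, II, IV the derived state is 'absent', and for the remaining characters it is 'present'.
All ingroup taxa share the derived state 'absent' for I; it defines the ingroup but does not resolve relationships within it.
II (derived state 'absent') is unique to Taxon 6 (autapomorphy; uninformative for grouping).
III: derived state 'present' in Taxon 1 only — an autapomorphy, so it tells us nothing about relationships among taxa.
Only Taxon 1 and Taxon 7 show the derived state 'absent' for IV, supporting them as a clade.
Most parsimonious ingroup topology: (Taxon 6,(Taxon 7,Taxon 1)).
Taxon 7 and Taxon 1 share a more recent common ancestor with each other than either does with Taxon 6, so Taxon 6 is the least closely related of the three.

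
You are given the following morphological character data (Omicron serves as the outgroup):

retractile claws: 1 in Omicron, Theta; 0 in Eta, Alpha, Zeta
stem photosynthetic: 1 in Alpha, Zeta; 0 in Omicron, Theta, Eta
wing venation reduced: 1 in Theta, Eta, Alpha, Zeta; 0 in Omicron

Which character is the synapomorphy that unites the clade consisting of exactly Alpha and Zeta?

Character polarity is set by the outgroup: the derived state is whichever differs from the outgroup's state, so for retractile claws the derived state is '0', and for the remaining characters it is '1'.
retractile claws (derived state '0') is shared by Alpha, Eta, and Zeta — a synapomorphy uniting that clade.
stem photosynthetic (derived state '1') is shared by Alpha and Zeta — a synapomorphy uniting that clade.
All ingroup taxa share the derived state '1' for wing venation reduced; it defines the ingroup but does not resolve relationships within it.
Most parsimonious ingroup topology: (Theta,(Eta,(Alpha,Zeta))).
The clade {Alpha, Zeta} is supported by stem photosynthetic: its derived state '1' occurs in exactly those taxa and in no other taxon (including the outgroup).

stem photosynthetic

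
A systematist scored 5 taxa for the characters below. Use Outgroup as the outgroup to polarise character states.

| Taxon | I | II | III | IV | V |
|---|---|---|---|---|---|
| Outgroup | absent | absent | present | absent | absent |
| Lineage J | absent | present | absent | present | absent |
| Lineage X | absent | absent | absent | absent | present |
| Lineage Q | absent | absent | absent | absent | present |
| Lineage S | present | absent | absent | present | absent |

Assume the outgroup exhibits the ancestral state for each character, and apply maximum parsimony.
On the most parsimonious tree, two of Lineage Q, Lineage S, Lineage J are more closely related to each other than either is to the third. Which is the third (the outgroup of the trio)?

Lineage Q

Character polarity is set by the outgroup: the derived state is whichever differs from the outgroup's state, so for III the derived state is 'absent', and for the remaining characters it is 'present'.
I: derived state 'present' in Lineage S only — an autapomorphy, so it tells us nothing about relationships among taxa.
II: derived state 'present' in Lineage J only — an autapomorphy, so it tells us nothing about relationships among taxa.
All ingroup taxa share the derived state 'absent' for III; it defines the ingroup but does not resolve relationships within it.
Only Lineage J and Lineage S show the derived state 'present' for IV, supporting them as a clade.
Only Lineage Q and Lineage X show the derived state 'present' for V, supporting them as a clade.
Most parsimonious ingroup topology: ((Lineage J,Lineage S),(Lineage X,Lineage Q)).
Lineage S and Lineage J share a more recent common ancestor with each other than either does with Lineage Q, so Lineage Q is the least closely related of the three.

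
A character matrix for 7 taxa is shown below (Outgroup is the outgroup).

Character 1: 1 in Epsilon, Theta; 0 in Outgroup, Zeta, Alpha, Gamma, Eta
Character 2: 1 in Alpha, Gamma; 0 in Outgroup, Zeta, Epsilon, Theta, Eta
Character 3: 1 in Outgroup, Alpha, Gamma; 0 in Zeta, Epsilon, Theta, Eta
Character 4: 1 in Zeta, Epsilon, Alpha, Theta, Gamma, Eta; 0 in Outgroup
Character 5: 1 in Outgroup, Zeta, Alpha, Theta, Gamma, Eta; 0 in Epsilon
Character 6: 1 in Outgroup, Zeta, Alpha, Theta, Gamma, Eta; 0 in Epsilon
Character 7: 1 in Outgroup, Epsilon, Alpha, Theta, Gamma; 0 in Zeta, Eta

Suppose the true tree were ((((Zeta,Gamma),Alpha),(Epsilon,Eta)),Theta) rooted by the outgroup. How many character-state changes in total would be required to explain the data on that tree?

Map each character onto ((((Zeta,Gamma),Alpha),(Epsilon,Eta)),Theta) (rooted by Outgroup) and count the minimum state changes it requires (Fitch parsimony):
Character 1: 2; Character 2: 2; Character 3: 3; Character 4: 1; Character 5: 1; Character 6: 1; Character 7: 2.
Total tree length = 12.

12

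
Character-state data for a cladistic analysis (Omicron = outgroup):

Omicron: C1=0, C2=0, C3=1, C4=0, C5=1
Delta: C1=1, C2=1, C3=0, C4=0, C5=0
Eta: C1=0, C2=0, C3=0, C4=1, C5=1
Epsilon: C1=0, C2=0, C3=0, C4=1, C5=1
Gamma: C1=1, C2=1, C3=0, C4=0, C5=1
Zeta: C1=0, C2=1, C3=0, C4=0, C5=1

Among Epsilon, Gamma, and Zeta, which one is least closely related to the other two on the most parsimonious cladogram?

Character polarity is set by the outgroup: the derived state is whichever differs from the outgroup's state, so for C3, C5 the derived state is '0', and for the remaining characters it is '1'.
Only Delta and Gamma show the derived state '1' for C1, supporting them as a clade.
C2: derived state '1' in Delta, Gamma, and Zeta only — synapomorphy for {Delta, Gamma, Zeta}.
All ingroup taxa share the derived state '0' for C3; it defines the ingroup but does not resolve relationships within it.
C4: derived state '1' in Epsilon and Eta only — synapomorphy for {Epsilon, Eta}.
C5: derived state '0' in Delta only — an autapomorphy, so it tells us nothing about relationships among taxa.
Most parsimonious ingroup topology: (((Delta,Gamma),Zeta),(Eta,Epsilon)).
Gamma and Zeta share a more recent common ancestor with each other than either does with Epsilon, so Epsilon is the least closely related of the three.

Epsilon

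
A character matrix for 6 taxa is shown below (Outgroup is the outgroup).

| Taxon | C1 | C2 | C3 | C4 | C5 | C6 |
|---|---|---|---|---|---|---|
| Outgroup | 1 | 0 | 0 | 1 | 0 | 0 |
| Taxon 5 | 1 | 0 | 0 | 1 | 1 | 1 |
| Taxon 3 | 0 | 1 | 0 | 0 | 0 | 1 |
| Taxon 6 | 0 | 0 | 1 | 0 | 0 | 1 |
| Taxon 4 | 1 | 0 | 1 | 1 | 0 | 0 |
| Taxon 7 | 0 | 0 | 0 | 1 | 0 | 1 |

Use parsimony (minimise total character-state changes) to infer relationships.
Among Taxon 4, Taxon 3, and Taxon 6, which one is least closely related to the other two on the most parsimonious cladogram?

Taxon 4

Character polarity is set by the outgroup: the derived state is whichever differs from the outgroup's state, so for C1, C4 the derived state is '0', and for the remaining characters it is '1'.
Only Taxon 3, Taxon 6, and Taxon 7 show the derived state '0' for C1, supporting them as a clade.
C2: derived state '1' in Taxon 3 only — an autapomorphy, so it tells us nothing about relationships among taxa.
C3 (state '1') occurs in Taxon 4 and Taxon 6 but conflicts with the nesting implied by the other characters — most parsimoniously interpreted as homoplasy.
C4: derived state '0' in Taxon 3 and Taxon 6 only — synapomorphy for {Taxon 3, Taxon 6}.
C5: derived state '1' in Taxon 5 only — an autapomorphy, so it tells us nothing about relationships among taxa.
Only Taxon 3, Taxon 5, Taxon 6, and Taxon 7 show the derived state '1' for C6, supporting them as a clade.
Most parsimonious ingroup topology: ((Taxon 5,((Taxon 3,Taxon 6),Taxon 7)),Taxon 4).
Taxon 6 and Taxon 3 share a more recent common ancestor with each other than either does with Taxon 4, so Taxon 4 is the least closely related of the three.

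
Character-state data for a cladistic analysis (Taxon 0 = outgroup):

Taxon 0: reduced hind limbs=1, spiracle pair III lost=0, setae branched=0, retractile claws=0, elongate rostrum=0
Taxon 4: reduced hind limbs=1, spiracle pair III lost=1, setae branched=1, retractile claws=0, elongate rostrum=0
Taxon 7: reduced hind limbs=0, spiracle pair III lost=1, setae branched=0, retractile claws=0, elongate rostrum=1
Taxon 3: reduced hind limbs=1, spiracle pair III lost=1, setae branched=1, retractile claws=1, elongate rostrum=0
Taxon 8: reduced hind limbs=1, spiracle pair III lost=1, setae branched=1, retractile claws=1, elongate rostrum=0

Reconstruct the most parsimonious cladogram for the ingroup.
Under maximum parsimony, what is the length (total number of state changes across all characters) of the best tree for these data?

5

Character polarity is set by the outgroup: the derived state is whichever differs from the outgroup's state, so for reduced hind limbs the derived state is '0', and for the remaining characters it is '1'.
reduced hind limbs (derived state '0') is unique to Taxon 7 (autapomorphy; uninformative for grouping).
spiracle pair III lost (derived state '1') is shared by all ingroup taxa — unites the whole ingroup.
Only Taxon 3, Taxon 4, and Taxon 8 show the derived state '1' for setae branched, supporting them as a clade.
retractile claws: derived state '1' in Taxon 3 and Taxon 8 only — synapomorphy for {Taxon 3, Taxon 8}.
elongate rostrum: derived state '1' in Taxon 7 only — an autapomorphy, so it tells us nothing about relationships among taxa.
Most parsimonious ingroup topology: ((Taxon 4,(Taxon 3,Taxon 8)),Taxon 7).
Changes per character on this tree: reduced hind limbs: 1; spiracle pair III lost: 1; setae branched: 1; retractile claws: 1; elongate rostrum: 1.
Total = 5.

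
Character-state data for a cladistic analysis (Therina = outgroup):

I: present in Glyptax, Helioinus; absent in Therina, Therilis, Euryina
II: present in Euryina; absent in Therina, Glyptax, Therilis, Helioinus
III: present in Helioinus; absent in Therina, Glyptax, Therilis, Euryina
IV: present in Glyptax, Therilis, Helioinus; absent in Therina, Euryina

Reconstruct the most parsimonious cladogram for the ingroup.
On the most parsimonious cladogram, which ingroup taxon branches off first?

The outgroup has state 'absent' for every character, so 'present' is the derived state throughout.
I (derived state 'present') is shared by Glyptax and Helioinus — a synapomorphy uniting that clade.
II: derived state 'present' in Euryina only — an autapomorphy, so it tells us nothing about relationships among taxa.
III: derived state 'present' in Helioinus only — an autapomorphy, so it tells us nothing about relationships among taxa.
IV (derived state 'present') is shared by Glyptax, Helioinus, and Therilis — a synapomorphy uniting that clade.
Most parsimonious ingroup topology: (((Glyptax,Helioinus),Therilis),Euryina).
Euryina is sister to the clade containing all other ingroup taxa, so it is the earliest-diverging (most basal) ingroup lineage.

Euryina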